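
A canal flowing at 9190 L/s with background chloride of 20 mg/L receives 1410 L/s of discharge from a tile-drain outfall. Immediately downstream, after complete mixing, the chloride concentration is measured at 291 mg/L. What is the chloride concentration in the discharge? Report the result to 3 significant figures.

Mass balance: 9190·20.00 + 1410·Cₑ = 10600·291.0
→ Cₑ = (10600·291.0 − 9190·20.00) / 1410 = 2057 mg/L.

2060 mg/L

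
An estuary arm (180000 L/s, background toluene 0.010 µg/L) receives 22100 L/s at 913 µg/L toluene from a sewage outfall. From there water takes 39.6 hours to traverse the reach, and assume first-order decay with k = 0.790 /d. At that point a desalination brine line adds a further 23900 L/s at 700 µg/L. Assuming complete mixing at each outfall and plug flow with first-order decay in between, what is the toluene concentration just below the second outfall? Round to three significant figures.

98.3 µg/L

Mixed concentration C = ΣQC/ΣQ = (180000·0.01000 + 22100·913.0) / 202100 = 20180000/202100 = 99.85 µg/L; combined flow 202100 L/s.
First-order decay: C = 99.85·exp(−k·t) = 99.85·0.2716 = 27.12 µg/L.
Second outfall: C = (202100·27.12 + 23900·700.0)/226000 = 98.28 µg/L.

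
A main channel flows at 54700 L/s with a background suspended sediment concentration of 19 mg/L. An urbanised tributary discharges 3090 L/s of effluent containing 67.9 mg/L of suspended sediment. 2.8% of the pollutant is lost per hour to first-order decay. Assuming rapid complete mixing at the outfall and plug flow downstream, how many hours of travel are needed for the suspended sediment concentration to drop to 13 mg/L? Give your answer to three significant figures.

After mixing, C = (54700·19.00 + 3090·67.90) / 57790 = 1249000/57790 = 21.61 mg/L.
2.8%/h lost → k = −ln(1 − 0.028) = 0.02840 h⁻¹.
21.61·exp(−k·t) = 13 → t = ln(21.61/13)/k = 64450 s = 17.90 h.

17.9 h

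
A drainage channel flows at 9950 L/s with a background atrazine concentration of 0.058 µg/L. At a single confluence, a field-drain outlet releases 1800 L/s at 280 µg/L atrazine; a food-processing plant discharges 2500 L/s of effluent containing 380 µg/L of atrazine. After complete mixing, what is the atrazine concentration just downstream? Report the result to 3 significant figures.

Conservation of mass: C = (9950·0.05800 + 1800·280.0 + 2500·380.0) / 14250 = 1455000/14250 = 102.1 µg/L.

102 µg/L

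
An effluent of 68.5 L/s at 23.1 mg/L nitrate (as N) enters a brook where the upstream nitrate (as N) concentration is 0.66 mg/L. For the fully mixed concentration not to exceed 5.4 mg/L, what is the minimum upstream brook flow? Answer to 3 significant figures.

Set C_mix = 5.4: (Q·0.6600 + 68.50·23.10) / (Q + 68.50) = 5.4
→ Q = 68.50·(23.10 − 5.4)/(5.4 − 0.6600) = 255.8 L/s.

256 L/s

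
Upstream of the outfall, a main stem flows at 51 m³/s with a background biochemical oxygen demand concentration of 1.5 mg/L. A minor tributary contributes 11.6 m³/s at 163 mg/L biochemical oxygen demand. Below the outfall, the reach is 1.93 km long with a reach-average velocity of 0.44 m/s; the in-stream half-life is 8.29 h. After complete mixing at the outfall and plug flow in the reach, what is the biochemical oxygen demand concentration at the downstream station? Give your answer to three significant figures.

Flow-weighted average: C = (51.00·1.500 + 11.60·163.0) / 62.60 = 1967/62.60 = 31.43 mg/L.
Travel time t = 1.93·1000 / 0.44 = 4386 s = 1.218 h.
Half-life 8.29 h → k = ln 2 / 8.29 = 0.08361 h⁻¹ = 2.007 d⁻¹.
After decay, C = 31.43 × e^(−kt) = 31.43 × 0.9031 = 28.38 mg/L.

28.4 mg/L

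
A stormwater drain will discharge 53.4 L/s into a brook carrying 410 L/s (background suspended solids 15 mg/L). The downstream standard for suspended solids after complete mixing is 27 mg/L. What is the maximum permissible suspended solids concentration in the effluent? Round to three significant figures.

119 mg/L

At the limit, (Qr·Cr + Qe·Cₑ)/(Qr + Qe) = 27:
Cₑ = (463.4·27 − 410.0·15.00) / 53.40 = 119.1 mg/L.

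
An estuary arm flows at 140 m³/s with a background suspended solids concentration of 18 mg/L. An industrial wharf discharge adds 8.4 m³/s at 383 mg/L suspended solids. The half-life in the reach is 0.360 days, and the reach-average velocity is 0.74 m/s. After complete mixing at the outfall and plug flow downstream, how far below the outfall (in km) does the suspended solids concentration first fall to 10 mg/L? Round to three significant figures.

Mixed concentration C = ΣQC/ΣQ = (140.0·18.00 + 8.400·383.0) / 148.4 = 5737/148.4 = 38.66 mg/L.
Half-life 0.360 d → k = ln 2 / 0.360 = 1.925 d⁻¹.
Set 38.66·exp(−k·t) = 10 → t = ln(38.66/10)/k = 60680 s = 16.86 h.
Distance = v·t = 0.74·60680 = 44900 m = 44.90 km.

44.9 km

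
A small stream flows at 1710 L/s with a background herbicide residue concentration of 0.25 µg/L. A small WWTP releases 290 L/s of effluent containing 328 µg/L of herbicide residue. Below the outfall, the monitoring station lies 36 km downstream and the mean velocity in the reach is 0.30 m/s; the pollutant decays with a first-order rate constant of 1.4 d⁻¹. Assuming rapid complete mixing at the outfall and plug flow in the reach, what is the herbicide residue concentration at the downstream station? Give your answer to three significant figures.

6.83 µg/L

Mass balance: C = (1710·0.2500 + 290.0·328.0) / 2000 = 95550/2000 = 47.77 µg/L.
Travel time t = 36·1000 / 0.30 = 120000 s = 33.33 h.
Applying C = C₀e^(−kt): 47.77 × 0.1431 = 6.835 µg/L.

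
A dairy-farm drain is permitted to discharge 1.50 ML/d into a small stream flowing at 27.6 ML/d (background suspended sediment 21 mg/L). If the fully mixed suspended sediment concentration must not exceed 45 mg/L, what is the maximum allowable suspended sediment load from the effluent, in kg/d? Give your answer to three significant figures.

Mass balance at the limit: 27.60·21.00 + 1.500·Cₑ = 29.10·45 → Cₑ = 486.6 mg/L.
1.500 ML/d = 0.01736 m³/s. Load = 0.01736 m³/s × 486.6 g/m³ × 86 400 s/d = 729.9 kg/d.

730 kg/d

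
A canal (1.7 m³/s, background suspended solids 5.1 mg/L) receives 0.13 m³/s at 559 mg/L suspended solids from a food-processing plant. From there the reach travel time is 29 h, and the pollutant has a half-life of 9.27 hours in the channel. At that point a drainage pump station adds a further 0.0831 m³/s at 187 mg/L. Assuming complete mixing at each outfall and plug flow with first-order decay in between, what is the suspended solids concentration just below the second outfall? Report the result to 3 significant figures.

Mass balance: C = (1.700·5.100 + 0.1300·559.0) / 1.830 = 81.34/1.830 = 44.45 mg/L; combined flow 1.830 m³/s.
Half-life 9.27 h → k = ln 2 / 9.27 = 0.07477 h⁻¹ = 1.795 d⁻¹.
Applying C = C₀e^(−kt): 44.45 × 0.1144 = 5.083 mg/L.
Second outfall: C = (1.830·5.083 + 0.08310·187.0)/1.913 = 12.98 mg/L.

13.0 mg/L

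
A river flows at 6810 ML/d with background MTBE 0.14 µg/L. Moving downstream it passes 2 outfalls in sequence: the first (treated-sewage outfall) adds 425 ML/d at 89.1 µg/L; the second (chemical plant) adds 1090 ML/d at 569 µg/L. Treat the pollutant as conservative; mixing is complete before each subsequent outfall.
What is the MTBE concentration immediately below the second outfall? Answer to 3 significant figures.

79.2 µg/L

After outfall 1: Q = 6810 + 425.0 = 7235 ML/d; C = (6810·0.1400 + 425.0·89.10)/7235 = 5.366 µg/L.
After outfall 2: Q = 7235 + 1090 = 8325 ML/d; C = (7235·5.366 + 1090·569.0)/8325 = 79.16 µg/L.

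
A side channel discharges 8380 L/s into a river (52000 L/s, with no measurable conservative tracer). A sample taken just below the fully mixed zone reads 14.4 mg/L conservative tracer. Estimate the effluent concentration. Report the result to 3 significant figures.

Mass balance: 52000·0 + 8380·Cₑ = 60380·14.40
→ Cₑ = (60380·14.40 − 52000·0) / 8380 = 103.8 mg/L.

104 mg/L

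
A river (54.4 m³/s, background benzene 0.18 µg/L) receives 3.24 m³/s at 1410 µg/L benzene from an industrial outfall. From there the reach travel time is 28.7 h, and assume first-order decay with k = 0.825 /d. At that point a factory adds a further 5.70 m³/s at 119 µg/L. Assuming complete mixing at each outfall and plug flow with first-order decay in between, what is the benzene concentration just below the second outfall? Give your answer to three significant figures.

Mass balance: C = (54.40·0.1800 + 3.240·1410) / 57.64 = 4578/57.64 = 79.43 µg/L; combined flow 57.64 m³/s.
First-order decay: C = 79.43·exp(−k·t) = 79.43·0.3729 = 29.61 µg/L.
Second outfall: C = (57.64·29.61 + 5.700·119.0)/63.34 = 37.66 µg/L.

37.7 µg/L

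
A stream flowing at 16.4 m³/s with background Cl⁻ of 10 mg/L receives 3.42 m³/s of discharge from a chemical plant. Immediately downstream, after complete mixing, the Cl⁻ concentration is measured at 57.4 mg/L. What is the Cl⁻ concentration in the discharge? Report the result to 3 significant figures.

Mass balance: 16.40·10.00 + 3.420·Cₑ = 19.82·57.40
→ Cₑ = (19.82·57.40 − 16.40·10.00) / 3.420 = 284.7 mg/L.

285 mg/L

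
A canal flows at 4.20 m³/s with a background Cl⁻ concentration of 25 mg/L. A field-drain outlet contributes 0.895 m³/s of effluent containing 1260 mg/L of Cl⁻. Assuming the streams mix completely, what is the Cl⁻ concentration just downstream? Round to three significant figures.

Mass balance: C = (4.200·25.00 + 0.8950·1260) / 5.095 = 1233/5.095 = 241.9 mg/L.

242 mg/L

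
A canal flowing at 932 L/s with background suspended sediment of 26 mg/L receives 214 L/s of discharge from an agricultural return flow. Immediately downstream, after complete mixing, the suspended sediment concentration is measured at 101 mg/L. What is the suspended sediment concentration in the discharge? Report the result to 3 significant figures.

428 mg/L

Mass balance: 932.0·26.00 + 214.0·Cₑ = 1146·101.0
→ Cₑ = (1146·101.0 − 932.0·26.00) / 214.0 = 427.6 mg/L.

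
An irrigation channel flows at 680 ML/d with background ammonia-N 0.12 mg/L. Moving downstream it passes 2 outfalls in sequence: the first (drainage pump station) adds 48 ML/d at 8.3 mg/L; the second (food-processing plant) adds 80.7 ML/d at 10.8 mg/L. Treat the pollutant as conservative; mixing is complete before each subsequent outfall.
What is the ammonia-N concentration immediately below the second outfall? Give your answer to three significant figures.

1.67 mg/L

Below outfall 1: Q → 728.0 ML/d, C = (680.0·0.1200 + 48.00·8.300)/728.0 = 0.6593 mg/L.
Below outfall 2: Q → 808.7 ML/d, C = (728.0·0.6593 + 80.70·10.80)/808.7 = 1.671 mg/L.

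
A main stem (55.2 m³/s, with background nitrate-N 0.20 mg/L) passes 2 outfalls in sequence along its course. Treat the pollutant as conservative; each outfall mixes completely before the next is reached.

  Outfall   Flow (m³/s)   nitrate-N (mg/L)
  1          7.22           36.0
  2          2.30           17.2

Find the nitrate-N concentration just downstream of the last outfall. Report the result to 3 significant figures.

4.80 mg/L

Below outfall 1: Q → 62.42 m³/s, C = (55.20·0.2000 + 7.220·36.00)/62.42 = 4.341 mg/L.
Below outfall 2: Q → 64.72 m³/s, C = (62.42·4.341 + 2.300·17.20)/64.72 = 4.798 mg/L.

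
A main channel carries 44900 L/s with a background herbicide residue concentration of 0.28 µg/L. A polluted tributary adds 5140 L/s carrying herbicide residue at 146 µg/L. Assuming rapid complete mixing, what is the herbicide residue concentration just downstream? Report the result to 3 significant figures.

15.2 µg/L

Conservation of mass: C = (44900·0.2800 + 5140·146.0) / 50040 = 763000/50040 = 15.25 µg/L.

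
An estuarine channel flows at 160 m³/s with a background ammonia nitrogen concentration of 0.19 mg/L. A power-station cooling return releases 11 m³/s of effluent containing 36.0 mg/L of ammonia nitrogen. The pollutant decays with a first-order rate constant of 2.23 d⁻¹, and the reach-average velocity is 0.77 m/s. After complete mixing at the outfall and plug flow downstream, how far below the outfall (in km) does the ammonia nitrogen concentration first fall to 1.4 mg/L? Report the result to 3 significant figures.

After mixing, C = (160.0·0.1900 + 11.00·36.00) / 171.0 = 426.4/171.0 = 2.494 mg/L.
Set 2.494·exp(−k·t) = 1.4 → t = ln(2.494/1.4)/k = 22360 s = 6.212 h.
Distance = v·t = 0.77·22360 = 17220 m = 17.22 km.

17.2 km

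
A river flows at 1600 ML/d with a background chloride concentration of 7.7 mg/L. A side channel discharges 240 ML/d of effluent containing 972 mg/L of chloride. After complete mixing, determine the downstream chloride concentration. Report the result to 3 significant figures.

After mixing, C = (1600·7.700 + 240.0·972.0) / 1840 = 245600/1840 = 133.5 mg/L.

133 mg/L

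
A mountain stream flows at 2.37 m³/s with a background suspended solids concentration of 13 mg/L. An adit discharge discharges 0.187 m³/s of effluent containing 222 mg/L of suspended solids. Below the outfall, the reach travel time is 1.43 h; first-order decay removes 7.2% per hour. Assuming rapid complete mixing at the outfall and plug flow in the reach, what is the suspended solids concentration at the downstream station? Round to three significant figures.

25.4 mg/L

Flow-weighted average: C = (2.370·13.00 + 0.1870·222.0) / 2.557 = 72.32/2.557 = 28.28 mg/L.
7.2%/h lost → k = −ln(1 − 0.072) = 0.07472 h⁻¹.
First-order decay: C = 28.28·exp(−k·t) = 28.28·0.8987 = 25.42 mg/L.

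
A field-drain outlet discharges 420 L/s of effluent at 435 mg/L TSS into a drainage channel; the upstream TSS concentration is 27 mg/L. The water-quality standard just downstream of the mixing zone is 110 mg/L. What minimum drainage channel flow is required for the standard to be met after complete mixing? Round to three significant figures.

Set C_mix = 110: (Q·27.00 + 420.0·435.0) / (Q + 420.0) = 110
→ Q = 420.0·(435.0 − 110)/(110 − 27.00) = 1645 L/s.

1640 L/s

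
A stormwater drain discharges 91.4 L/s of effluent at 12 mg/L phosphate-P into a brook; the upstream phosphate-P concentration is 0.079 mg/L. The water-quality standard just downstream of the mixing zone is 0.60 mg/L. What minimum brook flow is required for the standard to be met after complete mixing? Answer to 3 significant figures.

Set C_mix = 0.60: (Q·0.07900 + 91.40·12.00) / (Q + 91.40) = 0.60
→ Q = 91.40·(12.00 − 0.60)/(0.60 − 0.07900) = 2000 L/s.

2000 L/s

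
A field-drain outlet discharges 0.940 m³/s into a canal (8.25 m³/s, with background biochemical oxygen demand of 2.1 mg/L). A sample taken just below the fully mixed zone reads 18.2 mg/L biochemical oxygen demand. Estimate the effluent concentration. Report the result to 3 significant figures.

160 mg/L

Mass balance: 8.250·2.100 + 0.9400·Cₑ = 9.190·18.20
→ Cₑ = (9.190·18.20 − 8.250·2.100) / 0.9400 = 159.5 mg/L.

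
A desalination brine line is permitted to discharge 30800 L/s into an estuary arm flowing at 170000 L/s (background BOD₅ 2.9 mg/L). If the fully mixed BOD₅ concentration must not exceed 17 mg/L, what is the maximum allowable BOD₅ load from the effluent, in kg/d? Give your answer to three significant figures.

252000 kg/d

Mass balance at the limit: 170000·2.900 + 30800·Cₑ = 200800·17 → Cₑ = 94.82 mg/L.
30800 L/s = 30.80 m³/s. Load = 30.80 m³/s × 94.82 g/m³ × 86 400 s/d = 252300 kg/d.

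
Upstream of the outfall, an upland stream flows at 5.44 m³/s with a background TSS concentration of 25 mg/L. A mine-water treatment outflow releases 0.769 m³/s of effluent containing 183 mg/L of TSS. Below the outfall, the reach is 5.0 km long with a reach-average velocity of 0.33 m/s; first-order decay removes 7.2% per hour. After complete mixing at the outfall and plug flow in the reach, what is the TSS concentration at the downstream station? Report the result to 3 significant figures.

32.5 mg/L

Mixed concentration C = ΣQC/ΣQ = (5.440·25.00 + 0.7690·183.0) / 6.209 = 276.7/6.209 = 44.57 mg/L.
Travel time t = 5.0·1000 / 0.33 = 15150 s = 4.209 h.
7.2%/h lost → k = −ln(1 − 0.072) = 0.07472 h⁻¹.
Applying C = C₀e^(−kt): 44.57 × 0.7302 = 32.54 mg/L.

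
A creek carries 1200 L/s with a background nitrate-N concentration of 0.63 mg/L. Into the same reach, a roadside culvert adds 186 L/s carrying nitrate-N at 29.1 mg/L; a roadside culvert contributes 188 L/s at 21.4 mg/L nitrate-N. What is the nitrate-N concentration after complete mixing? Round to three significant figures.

Flow-weighted average: C = (1200·0.6300 + 186.0·29.10 + 188.0·21.40) / 1574 = 10190/1574 = 6.475 mg/L.

6.48 mg/L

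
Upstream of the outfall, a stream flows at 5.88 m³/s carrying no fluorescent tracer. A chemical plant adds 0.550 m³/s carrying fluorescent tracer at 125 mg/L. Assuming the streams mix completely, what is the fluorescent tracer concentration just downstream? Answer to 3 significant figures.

10.7 mg/L

Mixed concentration C = ΣQC/ΣQ = (5.880·0 + 0.5500·125.0) / 6.430 = 68.75/6.430 = 10.69 mg/L.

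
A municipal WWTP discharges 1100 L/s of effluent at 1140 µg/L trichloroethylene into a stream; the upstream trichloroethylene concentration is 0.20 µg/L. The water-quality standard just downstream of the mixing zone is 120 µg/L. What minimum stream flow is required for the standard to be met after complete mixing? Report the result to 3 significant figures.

Set C_mix = 120: (Q·0.2000 + 1100·1140) / (Q + 1100) = 120
→ Q = 1100·(1140 − 120)/(120 − 0.2000) = 9366 L/s.

9370 L/s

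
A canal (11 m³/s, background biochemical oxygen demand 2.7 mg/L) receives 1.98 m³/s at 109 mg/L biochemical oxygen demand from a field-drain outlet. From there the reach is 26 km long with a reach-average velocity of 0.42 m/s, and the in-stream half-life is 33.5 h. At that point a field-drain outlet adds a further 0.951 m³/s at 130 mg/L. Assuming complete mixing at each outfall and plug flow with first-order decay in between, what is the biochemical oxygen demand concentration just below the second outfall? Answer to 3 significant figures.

21.2 mg/L

Mixed concentration C = ΣQC/ΣQ = (11.00·2.700 + 1.980·109.0) / 12.98 = 245.5/12.98 = 18.92 mg/L; combined flow 12.98 m³/s.
Travel time t = 26·1000 / 0.42 = 61900 s = 17.20 h.
Half-life 33.5 h → k = ln 2 / 33.5 = 0.02069 h⁻¹ = 0.4966 d⁻¹.
Applying C = C₀e^(−kt): 18.92 × 0.7006 = 13.25 mg/L.
Second outfall: C = (12.98·13.25 + 0.9510·130.0)/13.93 = 21.22 mg/L.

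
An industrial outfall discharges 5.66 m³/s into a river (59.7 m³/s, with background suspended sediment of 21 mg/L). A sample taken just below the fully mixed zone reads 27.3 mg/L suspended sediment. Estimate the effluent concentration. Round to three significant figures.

Mass balance: 59.70·21.00 + 5.660·Cₑ = 65.36·27.30
→ Cₑ = (65.36·27.30 − 59.70·21.00) / 5.660 = 93.75 mg/L.

93.8 mg/L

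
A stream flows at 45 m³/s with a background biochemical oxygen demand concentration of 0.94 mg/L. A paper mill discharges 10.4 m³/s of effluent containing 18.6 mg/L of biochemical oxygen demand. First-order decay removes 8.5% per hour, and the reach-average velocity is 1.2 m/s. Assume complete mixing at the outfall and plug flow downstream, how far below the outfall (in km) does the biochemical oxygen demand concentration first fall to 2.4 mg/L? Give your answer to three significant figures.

Mixed concentration C = ΣQC/ΣQ = (45.00·0.9400 + 10.40·18.60) / 55.40 = 235.7/55.40 = 4.255 mg/L.
8.5%/h lost → k = −ln(1 − 0.085) = 0.08883 h⁻¹.
Set 4.255·exp(−k·t) = 2.4 → t = ln(4.255/2.4)/k = 23210 s = 6.447 h.
Distance = v·t = 1.2·23210 = 27850 m = 27.85 km.

27.9 km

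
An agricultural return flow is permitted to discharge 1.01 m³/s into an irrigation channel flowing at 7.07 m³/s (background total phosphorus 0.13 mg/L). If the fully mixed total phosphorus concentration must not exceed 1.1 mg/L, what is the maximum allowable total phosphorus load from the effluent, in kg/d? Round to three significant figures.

689 kg/d

Mass balance at the limit: 7.070·0.1300 + 1.010·Cₑ = 8.080·1.1 → Cₑ = 7.890 mg/L.
Load = 1.010 m³/s × 7.890 g/m³ × 86 400 s/d = 688.5 kg/d.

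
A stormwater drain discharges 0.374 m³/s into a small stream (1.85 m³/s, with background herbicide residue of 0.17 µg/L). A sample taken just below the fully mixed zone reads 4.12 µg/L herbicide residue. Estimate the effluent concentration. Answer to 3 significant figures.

Mass balance: 1.850·0.1700 + 0.3740·Cₑ = 2.224·4.120
→ Cₑ = (2.224·4.120 − 1.850·0.1700) / 0.3740 = 23.66 µg/L.

23.7 µg/L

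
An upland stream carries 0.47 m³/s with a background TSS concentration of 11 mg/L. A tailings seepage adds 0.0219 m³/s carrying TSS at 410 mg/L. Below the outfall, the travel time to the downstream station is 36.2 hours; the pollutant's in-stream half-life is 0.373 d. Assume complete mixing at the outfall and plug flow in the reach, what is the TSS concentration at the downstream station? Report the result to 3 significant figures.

1.74 mg/L

Mass balance: C = (0.4700·11.00 + 0.02190·410.0) / 0.4919 = 14.15/0.4919 = 28.76 mg/L.
Half-life 0.373 d → k = ln 2 / 0.373 = 1.858 d⁻¹.
Decay over the reach: 28.76·exp(−kt) = 28.76·0.06063 = 1.744 mg/L.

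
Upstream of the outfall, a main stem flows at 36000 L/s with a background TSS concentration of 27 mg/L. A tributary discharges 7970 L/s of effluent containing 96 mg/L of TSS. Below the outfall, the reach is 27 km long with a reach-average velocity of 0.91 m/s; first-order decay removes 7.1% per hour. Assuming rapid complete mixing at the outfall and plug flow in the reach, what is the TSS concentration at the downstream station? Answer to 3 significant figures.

21.5 mg/L

Flow-weighted average: C = (36000·27.00 + 7970·96.00) / 43970 = 1737000/43970 = 39.51 mg/L.
Travel time t = 27·1000 / 0.91 = 29670 s = 8.242 h.
7.1%/h lost → k = −ln(1 − 0.071) = 0.07365 h⁻¹.
Applying C = C₀e^(−kt): 39.51 × 0.5450 = 21.53 mg/L.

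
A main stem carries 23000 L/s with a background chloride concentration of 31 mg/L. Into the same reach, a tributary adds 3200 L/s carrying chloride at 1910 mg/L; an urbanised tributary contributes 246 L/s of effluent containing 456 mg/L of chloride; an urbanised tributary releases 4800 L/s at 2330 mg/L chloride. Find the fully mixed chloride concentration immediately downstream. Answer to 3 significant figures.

Mixed concentration C = ΣQC/ΣQ = (23000·31.00 + 3200·1910 + 246.0·456.0 + 4800·2330) / 31250 = 18120000/31250 = 580.0 mg/L.

580 mg/L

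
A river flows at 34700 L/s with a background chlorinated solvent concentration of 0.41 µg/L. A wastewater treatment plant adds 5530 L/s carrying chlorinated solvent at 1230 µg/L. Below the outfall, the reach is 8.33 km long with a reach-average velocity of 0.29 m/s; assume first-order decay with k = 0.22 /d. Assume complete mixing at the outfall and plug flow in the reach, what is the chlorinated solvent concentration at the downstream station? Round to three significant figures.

Mixed concentration C = ΣQC/ΣQ = (34700·0.4100 + 5530·1230) / 40230 = 6816000/40230 = 169.4 µg/L.
Travel time t = 8.33·1000 / 0.29 = 28720 s = 7.979 h.
After decay, C = 169.4 × e^(−kt) = 169.4 × 0.9295 = 157.5 µg/L.

157 µg/L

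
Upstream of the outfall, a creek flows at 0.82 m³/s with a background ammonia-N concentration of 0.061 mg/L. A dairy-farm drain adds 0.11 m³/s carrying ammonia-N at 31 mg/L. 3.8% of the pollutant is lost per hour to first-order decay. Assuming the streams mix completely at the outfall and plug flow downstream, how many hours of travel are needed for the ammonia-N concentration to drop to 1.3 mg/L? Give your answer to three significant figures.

Mass balance: C = (0.8200·0.06100 + 0.1100·31.00) / 0.9300 = 3.460/0.9300 = 3.720 mg/L.
3.8%/h lost → k = −ln(1 − 0.038) = 0.03874 h⁻¹.
3.720·exp(−k·t) = 1.3 → t = ln(3.720/1.3)/k = 97710 s = 27.14 h.

27.1 h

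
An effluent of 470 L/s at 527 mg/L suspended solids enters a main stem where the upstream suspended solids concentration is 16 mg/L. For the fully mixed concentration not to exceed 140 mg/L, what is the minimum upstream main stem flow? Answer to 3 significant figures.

Set C_mix = 140: (Q·16.00 + 470.0·527.0) / (Q + 470.0) = 140
→ Q = 470.0·(527.0 − 140)/(140 − 16.00) = 1467 L/s.

1470 L/s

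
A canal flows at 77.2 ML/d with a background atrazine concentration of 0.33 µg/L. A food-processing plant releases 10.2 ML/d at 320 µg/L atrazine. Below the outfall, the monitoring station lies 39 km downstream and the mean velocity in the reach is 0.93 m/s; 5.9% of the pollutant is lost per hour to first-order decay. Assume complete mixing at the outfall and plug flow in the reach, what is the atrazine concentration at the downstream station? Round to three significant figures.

Mixed concentration C = ΣQC/ΣQ = (77.20·0.3300 + 10.20·320.0) / 87.40 = 3289/87.40 = 37.64 µg/L.
Travel time t = 39·1000 / 0.93 = 41940 s = 11.65 h.
5.9%/h lost → k = −ln(1 − 0.059) = 0.06081 h⁻¹.
First-order decay: C = 37.64·exp(−k·t) = 37.64·0.4924 = 18.53 µg/L.

18.5 µg/L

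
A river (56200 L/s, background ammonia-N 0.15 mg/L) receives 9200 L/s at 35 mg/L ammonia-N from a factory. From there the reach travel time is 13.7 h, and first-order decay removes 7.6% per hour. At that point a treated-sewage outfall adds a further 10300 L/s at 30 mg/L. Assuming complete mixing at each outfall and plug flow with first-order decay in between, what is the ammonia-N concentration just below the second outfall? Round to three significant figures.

Flow-weighted average: C = (56200·0.1500 + 9200·35.00) / 65400 = 330400/65400 = 5.052 mg/L; combined flow 65400 L/s.
7.6%/h lost → k = −ln(1 − 0.076) = 0.07904 h⁻¹.
Applying C = C₀e^(−kt): 5.052 × 0.3386 = 1.711 mg/L.
Second outfall: C = (65400·1.711 + 10300·30.00)/75700 = 5.560 mg/L.

5.56 mg/L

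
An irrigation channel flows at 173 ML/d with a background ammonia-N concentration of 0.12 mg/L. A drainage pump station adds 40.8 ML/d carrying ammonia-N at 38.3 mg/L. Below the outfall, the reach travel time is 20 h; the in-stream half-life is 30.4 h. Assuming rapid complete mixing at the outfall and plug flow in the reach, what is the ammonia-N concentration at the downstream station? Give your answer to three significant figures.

After mixing, C = (173.0·0.1200 + 40.80·38.30) / 213.8 = 1583/213.8 = 7.406 mg/L.
Half-life 30.4 h → k = ln 2 / 30.4 = 0.02280 h⁻¹ = 0.5472 d⁻¹.
Applying C = C₀e^(−kt): 7.406 × 0.6338 = 4.694 mg/L.

4.69 mg/L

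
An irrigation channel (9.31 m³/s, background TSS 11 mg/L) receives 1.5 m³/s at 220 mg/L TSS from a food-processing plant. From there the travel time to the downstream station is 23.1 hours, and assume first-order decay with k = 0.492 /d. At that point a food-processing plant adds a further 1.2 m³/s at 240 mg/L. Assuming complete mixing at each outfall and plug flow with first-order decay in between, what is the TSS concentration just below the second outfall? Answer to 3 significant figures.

46.4 mg/L

Conservation of mass: C = (9.310·11.00 + 1.500·220.0) / 10.81 = 432.4/10.81 = 40.00 mg/L; combined flow 10.81 m³/s.
Decay over the reach: 40.00·exp(−kt) = 40.00·0.6228 = 24.91 mg/L.
Second outfall: C = (10.81·24.91 + 1.200·240.0)/12.01 = 46.40 mg/L.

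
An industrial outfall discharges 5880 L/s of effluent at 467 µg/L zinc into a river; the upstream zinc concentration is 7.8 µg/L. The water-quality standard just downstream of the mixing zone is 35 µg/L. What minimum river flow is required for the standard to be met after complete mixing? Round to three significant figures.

93400 L/s

Set C_mix = 35: (Q·7.800 + 5880·467.0) / (Q + 5880) = 35
→ Q = 5880·(467.0 − 35)/(35 − 7.800) = 93390 L/s.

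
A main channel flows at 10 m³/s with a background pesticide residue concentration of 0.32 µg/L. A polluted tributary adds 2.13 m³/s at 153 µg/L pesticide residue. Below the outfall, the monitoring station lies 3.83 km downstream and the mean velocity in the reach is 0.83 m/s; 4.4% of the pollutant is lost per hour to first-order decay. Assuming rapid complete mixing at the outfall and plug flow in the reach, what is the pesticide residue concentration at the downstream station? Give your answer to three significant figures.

Mixed concentration C = ΣQC/ΣQ = (10.00·0.3200 + 2.130·153.0) / 12.13 = 329.1/12.13 = 27.13 µg/L.
Travel time t = 3.83·1000 / 0.83 = 4614 s = 1.282 h.
4.4%/h lost → k = −ln(1 − 0.044) = 0.04500 h⁻¹.
First-order decay: C = 27.13·exp(−k·t) = 27.13·0.9440 = 25.61 µg/L.

25.6 µg/L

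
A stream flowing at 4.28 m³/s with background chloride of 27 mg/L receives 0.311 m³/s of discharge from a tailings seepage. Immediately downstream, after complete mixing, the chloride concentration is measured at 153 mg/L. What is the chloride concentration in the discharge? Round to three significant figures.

Mass balance: 4.280·27.00 + 0.3110·Cₑ = 4.591·153.0
→ Cₑ = (4.591·153.0 − 4.280·27.00) / 0.3110 = 1887 mg/L.

1890 mg/L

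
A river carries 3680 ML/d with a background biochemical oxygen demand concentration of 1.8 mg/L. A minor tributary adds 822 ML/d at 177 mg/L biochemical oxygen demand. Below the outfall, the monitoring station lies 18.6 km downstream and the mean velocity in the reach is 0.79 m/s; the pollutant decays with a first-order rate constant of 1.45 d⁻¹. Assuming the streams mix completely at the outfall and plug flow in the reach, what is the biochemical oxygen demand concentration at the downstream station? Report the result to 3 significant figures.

22.8 mg/L

Conservation of mass: C = (3680·1.800 + 822.0·177.0) / 4502 = 152100/4502 = 33.79 mg/L.
Travel time t = 18.6·1000 / 0.79 = 23540 s = 6.540 h.
Decay over the reach: 33.79·exp(−kt) = 33.79·0.6736 = 22.76 mg/L.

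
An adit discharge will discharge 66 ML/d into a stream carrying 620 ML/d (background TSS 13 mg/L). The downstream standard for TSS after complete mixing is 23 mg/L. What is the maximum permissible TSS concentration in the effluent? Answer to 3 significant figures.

117 mg/L

At the limit, (Qr·Cr + Qe·Cₑ)/(Qr + Qe) = 23:
Cₑ = (686.0·23 − 620.0·13.00) / 66.00 = 116.9 mg/L.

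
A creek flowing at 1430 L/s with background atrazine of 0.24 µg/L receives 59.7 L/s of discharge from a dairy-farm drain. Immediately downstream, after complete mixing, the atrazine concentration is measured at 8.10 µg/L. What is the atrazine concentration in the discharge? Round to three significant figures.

196 µg/L

Mass balance: 1430·0.2400 + 59.70·Cₑ = 1490·8.100
→ Cₑ = (1490·8.100 − 1430·0.2400) / 59.70 = 196.4 µg/L.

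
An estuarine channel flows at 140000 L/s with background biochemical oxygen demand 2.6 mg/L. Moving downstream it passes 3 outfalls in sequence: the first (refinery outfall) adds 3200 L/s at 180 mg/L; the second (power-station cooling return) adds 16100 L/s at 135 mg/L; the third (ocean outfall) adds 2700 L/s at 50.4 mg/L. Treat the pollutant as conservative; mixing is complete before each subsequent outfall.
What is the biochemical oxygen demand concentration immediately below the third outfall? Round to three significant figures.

Outfall 1: combined Q = 143200 L/s; C = (140000·2.600 + 3200·180.0)/143200 = 6.564 mg/L.
Outfall 2: combined Q = 159300 L/s; C = (143200·6.564 + 16100·135.0)/159300 = 19.54 mg/L.
Outfall 3: combined Q = 162000 L/s; C = (159300·19.54 + 2700·50.40)/162000 = 20.06 mg/L.

20.1 mg/L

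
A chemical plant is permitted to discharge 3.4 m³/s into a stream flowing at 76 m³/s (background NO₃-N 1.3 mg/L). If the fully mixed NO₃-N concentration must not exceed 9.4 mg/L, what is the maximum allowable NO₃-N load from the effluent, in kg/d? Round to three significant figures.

55900 kg/d

Mass balance at the limit: 76.00·1.300 + 3.400·Cₑ = 79.40·9.4 → Cₑ = 190.5 mg/L.
Load = 3.400 m³/s × 190.5 g/m³ × 86 400 s/d = 55950 kg/d.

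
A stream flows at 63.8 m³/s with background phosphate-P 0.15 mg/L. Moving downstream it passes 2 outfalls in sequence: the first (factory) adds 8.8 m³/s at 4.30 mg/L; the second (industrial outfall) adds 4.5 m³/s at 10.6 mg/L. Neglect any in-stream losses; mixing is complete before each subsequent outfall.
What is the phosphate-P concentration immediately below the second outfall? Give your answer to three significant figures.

1.23 mg/L

After outfall 1: Q = 63.80 + 8.800 = 72.60 m³/s; C = (63.80·0.1500 + 8.800·4.300)/72.60 = 0.6530 mg/L.
After outfall 2: Q = 72.60 + 4.500 = 77.10 m³/s; C = (72.60·0.6530 + 4.500·10.60)/77.10 = 1.234 mg/L.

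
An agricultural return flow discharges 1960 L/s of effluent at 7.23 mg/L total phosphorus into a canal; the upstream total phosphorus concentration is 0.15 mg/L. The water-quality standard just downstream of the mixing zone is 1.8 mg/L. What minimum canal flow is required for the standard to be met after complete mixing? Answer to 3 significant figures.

Set C_mix = 1.8: (Q·0.1500 + 1960·7.230) / (Q + 1960) = 1.8
→ Q = 1960·(7.230 − 1.8)/(1.8 − 0.1500) = 6450 L/s.

6450 L/s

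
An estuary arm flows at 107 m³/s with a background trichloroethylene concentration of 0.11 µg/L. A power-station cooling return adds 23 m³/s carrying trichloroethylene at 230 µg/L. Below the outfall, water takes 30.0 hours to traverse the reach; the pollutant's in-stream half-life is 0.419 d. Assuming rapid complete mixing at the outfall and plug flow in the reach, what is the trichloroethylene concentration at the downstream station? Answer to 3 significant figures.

5.16 µg/L

Conservation of mass: C = (107.0·0.1100 + 23.00·230.0) / 130.0 = 5302/130.0 = 40.78 µg/L.
Half-life 0.419 d → k = ln 2 / 0.419 = 1.654 d⁻¹.
Decay over the reach: 40.78·exp(−kt) = 40.78·0.1265 = 5.157 µg/L.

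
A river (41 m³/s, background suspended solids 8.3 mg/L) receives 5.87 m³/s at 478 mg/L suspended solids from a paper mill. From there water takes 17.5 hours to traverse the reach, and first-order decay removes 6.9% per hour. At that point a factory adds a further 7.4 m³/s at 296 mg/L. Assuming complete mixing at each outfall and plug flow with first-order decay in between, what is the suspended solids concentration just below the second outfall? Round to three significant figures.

57.0 mg/L

Mass balance: C = (41.00·8.300 + 5.870·478.0) / 46.87 = 3146/46.87 = 67.13 mg/L; combined flow 46.87 m³/s.
6.9%/h lost → k = −ln(1 − 0.069) = 0.07150 h⁻¹.
After decay, C = 67.13 × e^(−kt) = 67.13 × 0.2862 = 19.21 mg/L.
At the second outfall, C = (46.87·19.21 + 7.400·296.0) / (46.87 + 7.400) = 56.95 mg/L.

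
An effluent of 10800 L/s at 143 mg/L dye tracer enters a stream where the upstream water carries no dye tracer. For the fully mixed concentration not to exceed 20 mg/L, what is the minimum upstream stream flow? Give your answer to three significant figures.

66400 L/s

Set C_mix = 20: (Q·0 + 10800·143.0) / (Q + 10800) = 20
→ Q = 10800·(143.0 − 20)/(20 − 0) = 66420 L/s.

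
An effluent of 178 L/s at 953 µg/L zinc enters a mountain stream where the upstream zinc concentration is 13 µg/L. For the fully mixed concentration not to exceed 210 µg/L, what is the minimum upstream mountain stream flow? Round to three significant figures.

671 L/s

Set C_mix = 210: (Q·13.00 + 178.0·953.0) / (Q + 178.0) = 210
→ Q = 178.0·(953.0 − 210)/(210 − 13.00) = 671.3 L/s.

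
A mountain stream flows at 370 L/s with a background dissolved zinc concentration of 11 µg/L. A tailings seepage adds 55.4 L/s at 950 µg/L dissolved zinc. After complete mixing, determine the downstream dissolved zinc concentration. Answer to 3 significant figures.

133 µg/L

Mass balance: C = (370.0·11.00 + 55.40·950.0) / 425.4 = 56700/425.4 = 133.3 µg/L.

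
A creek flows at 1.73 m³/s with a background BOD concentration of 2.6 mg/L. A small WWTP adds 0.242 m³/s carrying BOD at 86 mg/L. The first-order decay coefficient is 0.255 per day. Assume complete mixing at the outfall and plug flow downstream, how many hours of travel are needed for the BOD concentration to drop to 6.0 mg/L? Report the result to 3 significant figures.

71.6 h

Mixed concentration C = ΣQC/ΣQ = (1.730·2.600 + 0.2420·86.00) / 1.972 = 25.31/1.972 = 12.83 mg/L.
12.83·exp(−k·t) = 6.0 → t = ln(12.83/6.0)/k = 257600 s = 71.57 h.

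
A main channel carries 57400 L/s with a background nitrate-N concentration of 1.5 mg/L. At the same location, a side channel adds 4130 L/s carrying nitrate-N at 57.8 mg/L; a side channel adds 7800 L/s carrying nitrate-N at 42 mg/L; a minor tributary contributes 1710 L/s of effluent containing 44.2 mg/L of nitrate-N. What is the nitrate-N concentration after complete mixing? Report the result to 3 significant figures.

10.2 mg/L

After mixing, C = (57400·1.500 + 4130·57.80 + 7800·42.00 + 1710·44.20) / 71040 = 728000/71040 = 10.25 mg/L.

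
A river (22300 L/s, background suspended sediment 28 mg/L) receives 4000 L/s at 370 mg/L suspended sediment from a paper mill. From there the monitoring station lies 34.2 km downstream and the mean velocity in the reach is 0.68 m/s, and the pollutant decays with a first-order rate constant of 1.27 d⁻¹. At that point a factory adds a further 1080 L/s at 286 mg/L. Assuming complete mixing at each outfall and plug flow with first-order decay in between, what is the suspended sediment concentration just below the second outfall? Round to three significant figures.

Flow-weighted average: C = (22300·28.00 + 4000·370.0) / 26300 = 2104000/26300 = 80.02 mg/L; combined flow 26300 L/s.
Travel time t = 34.2·1000 / 0.68 = 50290 s = 13.97 h.
After decay, C = 80.02 × e^(−kt) = 80.02 × 0.4775 = 38.20 mg/L.
Second outfall: C = (26300·38.20 + 1080·286.0)/27380 = 47.98 mg/L.

48.0 mg/L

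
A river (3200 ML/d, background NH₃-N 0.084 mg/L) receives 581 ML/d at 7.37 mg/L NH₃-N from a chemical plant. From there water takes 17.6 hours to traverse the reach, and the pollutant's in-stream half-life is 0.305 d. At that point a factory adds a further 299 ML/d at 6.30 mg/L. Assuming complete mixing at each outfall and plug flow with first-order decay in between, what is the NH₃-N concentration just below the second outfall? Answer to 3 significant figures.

Flow-weighted average: C = (3200·0.08400 + 581.0·7.370) / 3781 = 4551/3781 = 1.204 mg/L; combined flow 3781 ML/d.
Half-life 0.305 d → k = ln 2 / 0.305 = 2.273 d⁻¹.
First-order decay: C = 1.204·exp(−k·t) = 1.204·0.1889 = 0.2273 mg/L.
Second outfall: C = (3781·0.2273 + 299.0·6.300)/4080 = 0.6724 mg/L.

0.672 mg/L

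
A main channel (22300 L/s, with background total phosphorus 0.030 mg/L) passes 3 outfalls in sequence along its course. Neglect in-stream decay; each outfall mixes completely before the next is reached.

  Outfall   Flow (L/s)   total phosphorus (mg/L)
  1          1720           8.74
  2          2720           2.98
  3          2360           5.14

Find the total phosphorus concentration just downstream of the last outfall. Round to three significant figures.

Outfall 1: combined Q = 24020 L/s; C = (22300·0.03000 + 1720·8.740)/24020 = 0.6537 mg/L.
Outfall 2: combined Q = 26740 L/s; C = (24020·0.6537 + 2720·2.980)/26740 = 0.8903 mg/L.
Outfall 3: combined Q = 29100 L/s; C = (26740·0.8903 + 2360·5.140)/29100 = 1.235 mg/L.

1.23 mg/L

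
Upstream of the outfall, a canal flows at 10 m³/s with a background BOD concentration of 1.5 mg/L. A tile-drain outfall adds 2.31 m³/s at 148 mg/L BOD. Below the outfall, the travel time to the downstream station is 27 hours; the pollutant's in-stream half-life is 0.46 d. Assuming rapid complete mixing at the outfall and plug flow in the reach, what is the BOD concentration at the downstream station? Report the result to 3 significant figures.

5.32 mg/L

Flow-weighted average: C = (10.00·1.500 + 2.310·148.0) / 12.31 = 356.9/12.31 = 28.99 mg/L.
Half-life 0.46 d → k = ln 2 / 0.46 = 1.507 d⁻¹.
Applying C = C₀e^(−kt): 28.99 × 0.1836 = 5.322 mg/L.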